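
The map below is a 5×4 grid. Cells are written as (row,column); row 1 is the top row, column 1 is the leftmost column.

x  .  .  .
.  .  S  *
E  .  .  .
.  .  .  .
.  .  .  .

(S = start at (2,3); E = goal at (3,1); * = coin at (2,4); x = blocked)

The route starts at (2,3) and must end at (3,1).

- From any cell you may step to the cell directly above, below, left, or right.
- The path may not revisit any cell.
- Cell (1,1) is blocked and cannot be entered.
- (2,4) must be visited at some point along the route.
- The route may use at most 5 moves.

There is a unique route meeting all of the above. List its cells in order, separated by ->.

The budget equals the shortest possible length, so every move has to be on a shortest route through the required cells.
Route from (2,3): right to (2,4), down to (3,4), 3× left (reaching (3,1)) — 5 moves in all.
Check: all required cells visited; 5 ≤ 5 moves.

(2,3) -> (2,4) -> (3,4) -> (3,3) -> (3,2) -> (3,1)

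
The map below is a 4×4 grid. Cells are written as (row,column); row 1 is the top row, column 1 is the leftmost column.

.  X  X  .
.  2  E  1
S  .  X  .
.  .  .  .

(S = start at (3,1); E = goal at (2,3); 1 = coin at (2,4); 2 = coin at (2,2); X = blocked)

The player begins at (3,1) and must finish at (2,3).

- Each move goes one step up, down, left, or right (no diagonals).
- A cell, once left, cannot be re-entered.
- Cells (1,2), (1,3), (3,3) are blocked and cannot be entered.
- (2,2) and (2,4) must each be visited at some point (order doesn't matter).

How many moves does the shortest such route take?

9

Any route passes through (2,2) and (2,4) in some order between (3,1) and (2,3). Summing Manhattan distances along each leg and taking the cheapest ordering ((3,1) → (2,2) → (2,4) → (2,3)) gives a lower bound of 2 + 2 + 1 = 5 moves.
The shortest route satisfying every rule uses 9 moves: (3,1) → (2,1) → (2,2) → (3,2) → (4,2) → (4,3) → (4,4) → (3,4) → (2,4) → (2,3).
The no-revisit rule (legs can't share cells) pushes the minimum above the 5-move bound; an exhaustive check rules out every length from 5 to 8 (on a 4-connected grid the length of any start-to-goal walk has the same parity as the Manhattan bound, so only lengths 5, 7, 9, … need checking), leaving 9 as the minimum.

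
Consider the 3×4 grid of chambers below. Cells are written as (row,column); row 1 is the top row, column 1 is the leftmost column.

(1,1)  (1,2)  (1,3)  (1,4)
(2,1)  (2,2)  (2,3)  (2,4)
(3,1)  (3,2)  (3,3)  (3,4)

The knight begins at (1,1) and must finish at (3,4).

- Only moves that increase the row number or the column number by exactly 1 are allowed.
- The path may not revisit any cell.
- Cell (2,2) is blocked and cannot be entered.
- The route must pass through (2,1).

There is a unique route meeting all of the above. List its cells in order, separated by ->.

(1,1) -> (2,1) -> (3,1) -> (3,2) -> (3,3) -> (3,4)

Moves only go right or down, so the column and row indices never decrease.
Route from (1,1): 2× down (reaching (3,1)), 3× right (reaching (3,4)) — 5 moves in all.
Check: all required cells visited.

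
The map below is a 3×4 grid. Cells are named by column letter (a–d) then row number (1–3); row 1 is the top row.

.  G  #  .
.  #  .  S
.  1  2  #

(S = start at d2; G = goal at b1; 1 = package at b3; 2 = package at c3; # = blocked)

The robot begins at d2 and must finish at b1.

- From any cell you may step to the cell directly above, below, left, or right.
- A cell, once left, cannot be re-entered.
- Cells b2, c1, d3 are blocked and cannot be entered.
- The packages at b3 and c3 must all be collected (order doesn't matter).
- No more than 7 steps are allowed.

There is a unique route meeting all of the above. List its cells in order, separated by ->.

The budget equals the shortest possible length, so every move has to be on a shortest route through the required cells.
Route from d2: left 1 to c2, down 1 to c3, left 2 to a3, up 2 to a1, right 1 to b1 — 7 moves in all.
Check: all required cells visited; 7 ≤ 7 moves.

d2 -> c2 -> c3 -> b3 -> a3 -> a2 -> a1 -> b1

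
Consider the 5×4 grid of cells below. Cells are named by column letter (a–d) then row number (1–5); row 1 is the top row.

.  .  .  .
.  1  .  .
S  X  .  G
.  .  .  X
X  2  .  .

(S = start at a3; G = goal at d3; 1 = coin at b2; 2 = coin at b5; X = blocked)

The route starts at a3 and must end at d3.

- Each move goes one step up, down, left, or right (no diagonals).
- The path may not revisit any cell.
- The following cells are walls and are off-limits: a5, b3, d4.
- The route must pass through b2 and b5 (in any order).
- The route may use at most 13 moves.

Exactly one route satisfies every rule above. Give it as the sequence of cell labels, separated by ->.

a3 -> a4 -> b4 -> b5 -> c5 -> c4 -> c3 -> c2 -> b2 -> b1 -> c1 -> d1 -> d2 -> d3

The 13-move cap with required stops at b2, b5 leaves no slack for detours.
Route from a3: down to a4, right to b4, down to b5, right to c5, 3× up (reaching c2), left to b2, up to b1, 2× right (reaching d1), 2× down (reaching d3) — 13 moves in all.
Check: all required cells visited; 13 ≤ 13 moves.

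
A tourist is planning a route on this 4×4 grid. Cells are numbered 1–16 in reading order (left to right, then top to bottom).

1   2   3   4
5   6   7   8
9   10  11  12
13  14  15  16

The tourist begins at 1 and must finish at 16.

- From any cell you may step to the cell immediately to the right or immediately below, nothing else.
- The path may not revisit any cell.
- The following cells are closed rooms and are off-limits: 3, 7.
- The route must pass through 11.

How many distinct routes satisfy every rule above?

6

A right/down-only route from 1 to 16 makes exactly 3 down-moves and 3 right-moves in some order.
With no other constraints that would be C(6,3) = 20 routes.
Split at 11 and multiply the segment counts (each segment already excludes blocked cells): 1→11: 3; 11→16: 2; product = 6.
That gives 6 routes.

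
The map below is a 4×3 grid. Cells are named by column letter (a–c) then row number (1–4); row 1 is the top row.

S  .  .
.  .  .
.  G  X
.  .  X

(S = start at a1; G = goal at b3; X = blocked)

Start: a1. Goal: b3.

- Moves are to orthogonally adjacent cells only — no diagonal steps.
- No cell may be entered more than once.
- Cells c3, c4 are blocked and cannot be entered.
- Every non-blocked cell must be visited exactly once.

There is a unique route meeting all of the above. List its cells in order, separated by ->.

a1 -> b1 -> c1 -> c2 -> b2 -> a2 -> a3 -> a4 -> b4 -> b3

Need to visit all 10 open cells exactly once, starting at a1 and ending at b3.
Route from a1: right 2 to c1, down 1 to c2, left 2 to a2, down 2 to a4, right 1 to b4, up 1 to b3 — 9 moves in all.
Check: all 10 open cells covered.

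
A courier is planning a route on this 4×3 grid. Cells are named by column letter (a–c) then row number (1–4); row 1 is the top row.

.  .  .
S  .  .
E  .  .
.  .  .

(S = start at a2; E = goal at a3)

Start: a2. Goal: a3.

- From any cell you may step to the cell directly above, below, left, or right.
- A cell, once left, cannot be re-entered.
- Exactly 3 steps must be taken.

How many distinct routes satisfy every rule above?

1

Need simple routes of exactly 3 moves from a2 to a3 (Manhattan distance 1, so 1 moves are spent on a detour and 1 undoing it).
Enumerating: a2 b2 b3 a3.
That gives 1 route.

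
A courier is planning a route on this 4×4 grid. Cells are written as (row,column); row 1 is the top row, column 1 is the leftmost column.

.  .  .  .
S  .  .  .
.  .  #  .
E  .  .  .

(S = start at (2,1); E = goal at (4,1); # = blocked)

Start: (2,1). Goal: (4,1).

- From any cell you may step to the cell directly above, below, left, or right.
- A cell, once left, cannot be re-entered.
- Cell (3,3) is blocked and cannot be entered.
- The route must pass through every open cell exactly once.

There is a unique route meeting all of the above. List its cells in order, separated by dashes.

Need to visit all 15 open cells exactly once, starting at (2,1) and ending at (4,1).
Cell (3,4) has only two open neighbours ((2,4) and (4,4)), so the path must pass straight through it: one of those is the cell it's entered from and the other is where it exits.
Route from (2,1): up to (1,1), right to (1,2), down to (2,2), right to (2,3), up to (1,3), right to (1,4), 3× down (reaching (4,4)), 2× left (reaching (4,2)), up to (3,2), left to (3,1), down to (4,1) — 14 moves in all.
Check: all 15 open cells covered.

(2,1) - (1,1) - (1,2) - (2,2) - (2,3) - (1,3) - (1,4) - (2,4) - (3,4) - (4,4) - (4,3) - (4,2) - (3,2) - (3,1) - (4,1)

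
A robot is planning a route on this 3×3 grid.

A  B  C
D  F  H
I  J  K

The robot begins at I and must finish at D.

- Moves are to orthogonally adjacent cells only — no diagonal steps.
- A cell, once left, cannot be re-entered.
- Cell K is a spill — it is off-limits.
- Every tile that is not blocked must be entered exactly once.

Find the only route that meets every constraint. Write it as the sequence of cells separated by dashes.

Need to visit all 8 open cells exactly once, starting at I and ending at D.
Cell A has only two open neighbours (D and B), so the path must pass straight through it: one of those is the cell it's entered from and the other is where it exits.
Route from I: right to J, up to F, right to H, up to C, 2× left (reaching A), down to D — 7 moves in all.
Check: all 8 open cells covered.

I - J - F - H - C - B - A - D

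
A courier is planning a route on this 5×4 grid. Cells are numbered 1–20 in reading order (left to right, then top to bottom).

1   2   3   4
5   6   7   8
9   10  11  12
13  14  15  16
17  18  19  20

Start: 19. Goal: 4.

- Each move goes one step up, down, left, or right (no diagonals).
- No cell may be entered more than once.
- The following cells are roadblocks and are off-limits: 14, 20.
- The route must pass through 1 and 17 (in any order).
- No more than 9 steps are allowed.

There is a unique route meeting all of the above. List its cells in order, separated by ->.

The budget equals the shortest possible length, so every move has to be on a shortest route through the required cells.
Route from 19: 2× left (reaching 17), 4× up (reaching 1), 3× right (reaching 4) — 9 moves in all.
Check: all required cells visited; 9 ≤ 9 moves.

19 -> 18 -> 17 -> 13 -> 9 -> 5 -> 1 -> 2 -> 3 -> 4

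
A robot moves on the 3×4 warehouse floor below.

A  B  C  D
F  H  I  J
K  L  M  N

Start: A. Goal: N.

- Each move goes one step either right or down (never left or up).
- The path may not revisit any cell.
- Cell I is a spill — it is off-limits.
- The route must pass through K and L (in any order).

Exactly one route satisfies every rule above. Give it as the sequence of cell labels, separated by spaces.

Moves only go right or down, so the column and row indices never decrease.
Route from A: down 2 to K, right 3 to N — 5 moves in all.
Check: all required cells visited.

A F K L M N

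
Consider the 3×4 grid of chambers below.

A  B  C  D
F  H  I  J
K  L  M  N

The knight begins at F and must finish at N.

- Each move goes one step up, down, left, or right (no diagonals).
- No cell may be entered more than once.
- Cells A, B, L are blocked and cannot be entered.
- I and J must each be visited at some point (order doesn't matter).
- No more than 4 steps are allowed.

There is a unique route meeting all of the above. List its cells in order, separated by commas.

F, H, I, J, N

Any route must reach I and J and still end at N within 4 moves, so the order of the required stops is forced.
Route from F: right 3 to J, down 1 to N — 4 moves in all.
Check: all required cells visited; 4 ≤ 4 moves.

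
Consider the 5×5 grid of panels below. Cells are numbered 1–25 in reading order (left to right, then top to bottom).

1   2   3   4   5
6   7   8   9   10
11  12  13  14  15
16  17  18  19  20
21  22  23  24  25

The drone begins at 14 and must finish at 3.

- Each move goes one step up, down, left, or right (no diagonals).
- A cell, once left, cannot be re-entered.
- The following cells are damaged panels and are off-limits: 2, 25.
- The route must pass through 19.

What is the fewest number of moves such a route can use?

5

Any route passes through 19 somewhere between 14 and 3. Summing Manhattan distances along the two legs (14 → 19 → 3) gives a lower bound of 1 + 4 = 5 moves.
A route of 5 moves achieves this: 14 → 19 → 18 → 13 → 8 → 3.
Since 5 matches the lower bound, it is optimal.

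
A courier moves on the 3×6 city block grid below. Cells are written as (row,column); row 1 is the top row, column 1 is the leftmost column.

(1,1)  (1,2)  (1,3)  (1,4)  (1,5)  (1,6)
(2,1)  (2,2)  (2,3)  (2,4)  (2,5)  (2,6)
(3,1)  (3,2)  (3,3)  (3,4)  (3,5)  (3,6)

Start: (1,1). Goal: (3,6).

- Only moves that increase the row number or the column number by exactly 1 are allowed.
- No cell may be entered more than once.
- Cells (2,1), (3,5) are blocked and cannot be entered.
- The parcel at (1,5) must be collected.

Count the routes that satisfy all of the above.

A right/down-only route from (1,1) to (3,6) makes exactly 2 down-moves and 5 right-moves in some order.
With no other constraints that would be C(7,2) = 21 routes.
Split at (1,5) and multiply the segment counts (each segment already excludes blocked cells): (1,1)→(1,5): 1; (1,5)→(3,6): 2; product = 2.
That gives 2 routes.

2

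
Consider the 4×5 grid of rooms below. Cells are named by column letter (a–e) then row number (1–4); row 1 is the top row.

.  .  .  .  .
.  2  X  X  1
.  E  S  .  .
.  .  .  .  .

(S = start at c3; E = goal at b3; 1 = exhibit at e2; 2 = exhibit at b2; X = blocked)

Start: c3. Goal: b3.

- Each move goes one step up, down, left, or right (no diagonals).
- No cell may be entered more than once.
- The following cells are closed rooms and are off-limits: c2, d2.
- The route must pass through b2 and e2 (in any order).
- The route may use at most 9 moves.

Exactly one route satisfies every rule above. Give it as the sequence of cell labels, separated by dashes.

c3 - d3 - e3 - e2 - e1 - d1 - c1 - b1 - b2 - b3

Any route must reach b2 and e2 and still end at b3 within 9 moves, so the order of the required stops is forced.
Route from c3: 2× right (reaching e3), 2× up (reaching e1), 3× left (reaching b1), 2× down (reaching b3) — 9 moves in all.
Check: all required cells visited; 9 ≤ 9 moves.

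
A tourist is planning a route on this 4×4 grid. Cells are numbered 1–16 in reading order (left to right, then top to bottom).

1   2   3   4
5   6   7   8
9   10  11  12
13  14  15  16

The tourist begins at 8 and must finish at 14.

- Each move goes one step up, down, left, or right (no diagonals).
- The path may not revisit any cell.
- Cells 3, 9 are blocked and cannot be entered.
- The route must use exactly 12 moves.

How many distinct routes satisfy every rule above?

0

Need simple routes of exactly 12 moves from 8 to 14 (Manhattan distance 4, so 4 moves are spent on a detour and 4 undoing it).
No route satisfies every constraint, so the count is 0.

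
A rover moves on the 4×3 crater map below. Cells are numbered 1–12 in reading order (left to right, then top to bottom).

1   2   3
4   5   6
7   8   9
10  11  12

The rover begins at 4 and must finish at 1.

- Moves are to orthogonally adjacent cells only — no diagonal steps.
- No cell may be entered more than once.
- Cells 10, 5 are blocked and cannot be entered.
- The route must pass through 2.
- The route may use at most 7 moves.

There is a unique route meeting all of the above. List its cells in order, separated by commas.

4, 7, 8, 9, 6, 3, 2, 1

The budget equals the shortest possible length, so every move has to be on a shortest route through the required cells.
Route from 4: down to 7, 2× right (reaching 9), 2× up (reaching 3), 2× left (reaching 1) — 7 moves in all.
Check: all required cells visited; 7 ≤ 7 moves.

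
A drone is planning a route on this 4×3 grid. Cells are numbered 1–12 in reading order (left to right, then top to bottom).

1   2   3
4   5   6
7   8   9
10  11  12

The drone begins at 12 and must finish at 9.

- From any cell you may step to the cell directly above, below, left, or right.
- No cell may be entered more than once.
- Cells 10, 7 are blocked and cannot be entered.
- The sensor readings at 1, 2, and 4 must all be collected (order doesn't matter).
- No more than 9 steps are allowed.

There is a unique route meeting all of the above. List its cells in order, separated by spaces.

The 9-move cap with required stops at 1, 2, 4 leaves no slack for detours.
Route from 12: left 1 to 11, up 2 to 5, left 1 to 4, up 1 to 1, right 2 to 3, down 2 to 9 — 9 moves in all.
Check: all required cells visited; 9 ≤ 9 moves.

12 11 8 5 4 1 2 3 6 9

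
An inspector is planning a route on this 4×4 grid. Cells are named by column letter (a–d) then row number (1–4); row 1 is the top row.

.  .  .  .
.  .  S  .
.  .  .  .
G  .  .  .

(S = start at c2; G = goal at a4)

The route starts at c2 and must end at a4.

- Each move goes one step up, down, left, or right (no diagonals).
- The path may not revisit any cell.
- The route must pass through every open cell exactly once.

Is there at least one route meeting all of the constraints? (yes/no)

Colour the cells like a checkerboard: each orthogonal step flips colour, so a Hamiltonian route alternates colours. Here there are 8 cells of one colour and 8 of the other, with start on the same colour as the goal — the counts and endpoints can't be arranged into an alternating sequence of length 16, so no Hamiltonian route exists.

no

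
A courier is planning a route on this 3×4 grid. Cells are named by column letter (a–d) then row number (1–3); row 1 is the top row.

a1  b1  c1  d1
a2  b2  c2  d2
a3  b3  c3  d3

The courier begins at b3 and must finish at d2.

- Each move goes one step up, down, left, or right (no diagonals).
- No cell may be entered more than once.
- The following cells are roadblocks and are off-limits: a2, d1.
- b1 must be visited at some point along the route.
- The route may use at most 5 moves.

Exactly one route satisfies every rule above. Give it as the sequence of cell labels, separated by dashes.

The budget equals the shortest possible length, so every move has to be on a shortest route through the required cells.
Route from b3: 2× up (reaching b1), right to c1, down to c2, right to d2 — 5 moves in all.
Check: all required cells visited; 5 ≤ 5 moves.

b3 - b2 - b1 - c1 - c2 - d2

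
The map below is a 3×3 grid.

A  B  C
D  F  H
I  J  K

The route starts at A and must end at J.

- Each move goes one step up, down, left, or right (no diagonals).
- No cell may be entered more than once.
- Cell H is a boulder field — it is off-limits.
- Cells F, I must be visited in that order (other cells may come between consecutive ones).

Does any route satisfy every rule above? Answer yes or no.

One route that works: A → B → F → D → I → J.

yes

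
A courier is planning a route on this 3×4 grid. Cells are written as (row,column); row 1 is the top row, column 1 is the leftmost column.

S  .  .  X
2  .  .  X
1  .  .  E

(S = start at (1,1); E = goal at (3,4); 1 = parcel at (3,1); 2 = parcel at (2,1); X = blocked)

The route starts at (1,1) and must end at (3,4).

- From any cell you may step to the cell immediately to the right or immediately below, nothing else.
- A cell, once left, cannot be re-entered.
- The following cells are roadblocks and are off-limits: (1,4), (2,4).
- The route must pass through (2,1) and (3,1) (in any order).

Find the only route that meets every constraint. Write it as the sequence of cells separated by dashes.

(1,1) - (2,1) - (3,1) - (3,2) - (3,3) - (3,4)

Moves only go right or down, so the column and row indices never decrease.
Route from (1,1): 2× down (reaching (3,1)), 3× right (reaching (3,4)) — 5 moves in all.
Check: all required cells visited.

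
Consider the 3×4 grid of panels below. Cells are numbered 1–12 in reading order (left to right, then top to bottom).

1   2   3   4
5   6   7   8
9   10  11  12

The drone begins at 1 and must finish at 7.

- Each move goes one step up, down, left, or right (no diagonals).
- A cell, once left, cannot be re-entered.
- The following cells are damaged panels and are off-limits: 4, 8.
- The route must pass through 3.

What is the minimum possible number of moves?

3

Any route passes through 3 somewhere between 1 and 7. Summing Manhattan distances along the two legs (1 → 3 → 7) gives a lower bound of 2 + 1 = 3 moves.
A route of 3 moves achieves this: 1 → 2 → 3 → 7.
Since 3 matches the lower bound, it is optimal.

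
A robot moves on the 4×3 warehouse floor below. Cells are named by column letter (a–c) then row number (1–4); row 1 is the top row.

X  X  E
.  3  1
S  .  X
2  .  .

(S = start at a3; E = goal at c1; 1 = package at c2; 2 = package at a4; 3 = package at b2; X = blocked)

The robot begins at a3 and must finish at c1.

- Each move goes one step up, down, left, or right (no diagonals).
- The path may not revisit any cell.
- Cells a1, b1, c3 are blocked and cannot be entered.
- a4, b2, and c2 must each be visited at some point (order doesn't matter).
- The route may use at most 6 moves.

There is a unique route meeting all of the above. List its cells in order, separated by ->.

a3 -> a4 -> b4 -> b3 -> b2 -> c2 -> c1

The budget equals the shortest possible length, so every move has to be on a shortest route through the required cells.
Route from a3: down 1 to a4, right 1 to b4, up 2 to b2, right 1 to c2, up 1 to c1 — 6 moves in all.
Check: all required cells visited; 6 ≤ 6 moves.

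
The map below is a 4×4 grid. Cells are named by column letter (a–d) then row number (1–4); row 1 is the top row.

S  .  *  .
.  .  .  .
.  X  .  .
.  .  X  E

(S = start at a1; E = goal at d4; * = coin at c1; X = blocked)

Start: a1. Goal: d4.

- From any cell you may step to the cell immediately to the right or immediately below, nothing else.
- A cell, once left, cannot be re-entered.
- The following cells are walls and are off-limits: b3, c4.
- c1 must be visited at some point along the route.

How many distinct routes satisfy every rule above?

3

A right/down-only route from a1 to d4 makes exactly 3 down-moves and 3 right-moves in some order.
With no other constraints that would be C(6,3) = 20 routes.
Split at c1 and multiply the segment counts (each segment already excludes blocked cells): a1→c1: 1; c1→d4: 3; product = 3.
That gives 3 routes.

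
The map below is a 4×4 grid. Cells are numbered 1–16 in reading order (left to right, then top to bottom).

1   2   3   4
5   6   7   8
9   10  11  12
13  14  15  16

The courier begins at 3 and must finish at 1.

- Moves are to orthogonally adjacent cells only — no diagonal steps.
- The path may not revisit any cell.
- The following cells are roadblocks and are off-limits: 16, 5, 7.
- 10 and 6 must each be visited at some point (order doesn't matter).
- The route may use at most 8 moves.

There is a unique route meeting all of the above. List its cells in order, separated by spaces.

3 4 8 12 11 10 6 2 1

Any route must reach 10 and 6 and still end at 1 within 8 moves, so the order of the required stops is forced.
Route from 3: right 1 to 4, down 2 to 12, left 2 to 10, up 2 to 2, left 1 to 1 — 8 moves in all.
Check: all required cells visited; 8 ≤ 8 moves.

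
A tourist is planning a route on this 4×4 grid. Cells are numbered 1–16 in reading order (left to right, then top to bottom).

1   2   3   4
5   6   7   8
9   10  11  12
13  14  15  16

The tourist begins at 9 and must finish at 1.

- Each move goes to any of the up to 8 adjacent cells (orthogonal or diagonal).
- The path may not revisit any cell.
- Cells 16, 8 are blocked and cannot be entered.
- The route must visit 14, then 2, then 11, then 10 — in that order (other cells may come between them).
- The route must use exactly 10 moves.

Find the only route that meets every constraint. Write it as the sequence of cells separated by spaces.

The waypoints must appear in the order 14, 2, 11, 10, with no cell reused.
Route from 9: down-right 1 to 14, right 1 to 15, up-right 1 to 12, up-left 2 to 2, down 1 to 6, down-right 1 to 11, left 1 to 10, up-left 1 to 5, up 1 to 1 — 10 moves in all.
Check: order respected (14 at step 1, 2 at step 5, 11 at step 7, 10 at step 8); 10 moves as required.

9 14 15 12 7 2 6 11 10 5 1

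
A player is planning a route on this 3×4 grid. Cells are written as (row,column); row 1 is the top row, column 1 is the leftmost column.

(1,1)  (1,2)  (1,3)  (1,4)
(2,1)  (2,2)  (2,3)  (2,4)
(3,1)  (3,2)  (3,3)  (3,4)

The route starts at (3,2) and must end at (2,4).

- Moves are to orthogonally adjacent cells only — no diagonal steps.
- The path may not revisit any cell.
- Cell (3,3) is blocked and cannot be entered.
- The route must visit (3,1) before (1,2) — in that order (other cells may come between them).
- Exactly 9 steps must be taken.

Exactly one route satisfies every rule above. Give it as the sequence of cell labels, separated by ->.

The waypoints must appear in the order (3,1), (1,2), with no cell reused.
Route from (3,2): left to (3,1), 2× up (reaching (1,1)), right to (1,2), down to (2,2), right to (2,3), up to (1,3), right to (1,4), down to (2,4) — 9 moves in all.
Check: order respected ((3,1) at step 1, (1,2) at step 4); 9 moves as required.

(3,2) -> (3,1) -> (2,1) -> (1,1) -> (1,2) -> (2,2) -> (2,3) -> (1,3) -> (1,4) -> (2,4)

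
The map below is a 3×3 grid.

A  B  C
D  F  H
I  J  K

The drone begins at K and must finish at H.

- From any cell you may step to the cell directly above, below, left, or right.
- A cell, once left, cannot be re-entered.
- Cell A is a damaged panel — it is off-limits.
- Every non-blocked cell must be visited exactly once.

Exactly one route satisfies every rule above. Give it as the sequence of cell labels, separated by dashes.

Need to visit all 8 open cells exactly once, starting at K and ending at H.
Route from K: left 2 to I, up 1 to D, right 1 to F, up 1 to B, right 1 to C, down 1 to H — 7 moves in all.
Check: all 8 open cells covered.

K - J - I - D - F - B - C - H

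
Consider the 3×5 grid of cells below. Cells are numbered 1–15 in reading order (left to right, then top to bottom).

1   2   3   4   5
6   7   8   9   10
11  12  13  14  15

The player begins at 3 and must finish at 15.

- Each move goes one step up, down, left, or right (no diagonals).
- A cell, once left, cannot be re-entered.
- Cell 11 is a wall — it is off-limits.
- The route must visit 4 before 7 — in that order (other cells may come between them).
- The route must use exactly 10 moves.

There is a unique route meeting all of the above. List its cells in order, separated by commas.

3, 4, 5, 10, 9, 8, 7, 12, 13, 14, 15

The waypoints must appear in the order 4, 7, with no cell reused.
Route from 3: 2× right (reaching 5), down to 10, 3× left (reaching 7), down to 12, 3× right (reaching 15) — 10 moves in all.
Check: order respected (4 at step 1, 7 at step 6); 10 moves as required.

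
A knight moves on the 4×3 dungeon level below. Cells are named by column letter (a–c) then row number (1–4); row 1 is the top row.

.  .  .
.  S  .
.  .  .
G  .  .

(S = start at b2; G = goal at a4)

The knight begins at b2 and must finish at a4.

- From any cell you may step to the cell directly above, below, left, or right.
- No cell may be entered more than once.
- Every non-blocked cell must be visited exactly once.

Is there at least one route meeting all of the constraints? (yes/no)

yes

One route that works: b2 → b3 → b4 → c4 → c3 → c2 → c1 → b1 → a1 → a2 → a3 → a4.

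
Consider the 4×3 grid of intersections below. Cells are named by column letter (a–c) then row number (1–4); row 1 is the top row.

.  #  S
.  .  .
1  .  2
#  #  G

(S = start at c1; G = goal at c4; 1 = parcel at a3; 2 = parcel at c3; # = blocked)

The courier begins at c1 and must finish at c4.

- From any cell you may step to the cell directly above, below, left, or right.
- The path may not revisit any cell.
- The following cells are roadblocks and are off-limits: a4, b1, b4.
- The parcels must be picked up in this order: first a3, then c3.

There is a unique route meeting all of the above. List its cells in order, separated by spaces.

c1 c2 b2 a2 a3 b3 c3 c4

The waypoints must appear in the order a3, c3, with no cell reused.
Route from c1: down to c2, 2× left (reaching a2), down to a3, 2× right (reaching c3), down to c4 — 7 moves in all.
Check: order respected (1 at step 4, 2 at step 6).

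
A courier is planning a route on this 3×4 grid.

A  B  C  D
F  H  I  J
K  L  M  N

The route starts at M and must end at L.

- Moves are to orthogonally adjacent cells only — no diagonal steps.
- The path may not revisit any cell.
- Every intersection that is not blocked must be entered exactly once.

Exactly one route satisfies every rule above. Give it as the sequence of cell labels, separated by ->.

Need to visit all 12 open cells exactly once, starting at M and ending at L.
Route from M: right 1 to N, up 2 to D, left 1 to C, down 1 to I, left 1 to H, up 1 to B, left 1 to A, down 2 to K, right 1 to L — 11 moves in all.
Check: all 12 open cells covered.

M -> N -> J -> D -> C -> I -> H -> B -> A -> F -> K -> L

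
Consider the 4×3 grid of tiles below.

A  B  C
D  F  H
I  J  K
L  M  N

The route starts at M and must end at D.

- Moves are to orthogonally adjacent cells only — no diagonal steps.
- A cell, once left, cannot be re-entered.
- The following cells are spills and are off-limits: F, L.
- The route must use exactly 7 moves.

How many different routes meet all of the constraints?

2

Need simple routes of exactly 7 moves from M to D (Manhattan distance 3, so 2 moves are spent on a detour and 2 undoing it).
Enumerating: M J K H C B A D | M N K H C B A D.
That gives 2 routes.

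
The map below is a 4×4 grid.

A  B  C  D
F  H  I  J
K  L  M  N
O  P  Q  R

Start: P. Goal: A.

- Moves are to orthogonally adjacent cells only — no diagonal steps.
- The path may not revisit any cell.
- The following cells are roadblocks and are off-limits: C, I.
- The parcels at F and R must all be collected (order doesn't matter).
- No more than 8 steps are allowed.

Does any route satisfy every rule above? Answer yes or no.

yes

One route that works: P → Q → R → N → M → L → H → F → A.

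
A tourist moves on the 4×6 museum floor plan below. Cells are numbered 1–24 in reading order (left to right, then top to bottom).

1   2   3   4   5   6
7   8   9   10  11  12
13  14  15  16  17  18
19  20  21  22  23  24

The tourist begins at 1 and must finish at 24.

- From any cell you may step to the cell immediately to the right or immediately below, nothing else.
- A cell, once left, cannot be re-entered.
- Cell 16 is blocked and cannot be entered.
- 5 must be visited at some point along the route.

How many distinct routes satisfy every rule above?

4

A right/down-only route from 1 to 24 makes exactly 3 down-moves and 5 right-moves in some order.
With no other constraints that would be C(8,3) = 56 routes.
Split at 5 and multiply the segment counts (each segment already excludes blocked cells): 1→5: 1; 5→24: 4; product = 4.
That gives 4 routes.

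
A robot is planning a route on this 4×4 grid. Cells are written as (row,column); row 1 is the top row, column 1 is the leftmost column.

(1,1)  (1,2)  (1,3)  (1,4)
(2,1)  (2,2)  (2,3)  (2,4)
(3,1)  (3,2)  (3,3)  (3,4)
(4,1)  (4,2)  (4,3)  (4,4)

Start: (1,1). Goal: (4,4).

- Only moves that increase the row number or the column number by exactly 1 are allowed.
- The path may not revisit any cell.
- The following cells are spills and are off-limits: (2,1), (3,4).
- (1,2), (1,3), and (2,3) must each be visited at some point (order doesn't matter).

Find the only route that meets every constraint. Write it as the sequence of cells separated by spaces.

Moves only go right or down, so the column and row indices never decrease.
Route from (1,1): right 2 to (1,3), down 3 to (4,3), right 1 to (4,4) — 6 moves in all.
Check: all required cells visited.

(1,1) (1,2) (1,3) (2,3) (3,3) (4,3) (4,4)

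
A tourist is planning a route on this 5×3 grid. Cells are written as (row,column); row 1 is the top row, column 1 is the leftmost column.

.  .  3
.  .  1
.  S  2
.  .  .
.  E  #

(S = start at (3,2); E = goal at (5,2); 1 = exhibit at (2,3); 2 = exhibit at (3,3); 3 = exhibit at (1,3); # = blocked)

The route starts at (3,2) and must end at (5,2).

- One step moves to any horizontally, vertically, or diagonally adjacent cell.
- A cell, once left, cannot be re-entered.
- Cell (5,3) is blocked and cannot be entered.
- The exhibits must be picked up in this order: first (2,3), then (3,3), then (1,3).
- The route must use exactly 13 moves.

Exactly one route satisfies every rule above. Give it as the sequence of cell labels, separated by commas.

The waypoints must appear in the order (2,3), (3,3), (1,3), with no cell reused.
Route from (3,2): up-right 1 to (2,3), down 1 to (3,3), up-left 1 to (2,2), up-right 1 to (1,3), left 2 to (1,1), down 4 to (5,1), up-right 1 to (4,2), right 1 to (4,3), down-left 1 to (5,2) — 13 moves in all.
Check: order respected (1 at step 1, 2 at step 2, 3 at step 4); 13 moves as required.

(3,2), (2,3), (3,3), (2,2), (1,3), (1,2), (1,1), (2,1), (3,1), (4,1), (5,1), (4,2), (4,3), (5,2)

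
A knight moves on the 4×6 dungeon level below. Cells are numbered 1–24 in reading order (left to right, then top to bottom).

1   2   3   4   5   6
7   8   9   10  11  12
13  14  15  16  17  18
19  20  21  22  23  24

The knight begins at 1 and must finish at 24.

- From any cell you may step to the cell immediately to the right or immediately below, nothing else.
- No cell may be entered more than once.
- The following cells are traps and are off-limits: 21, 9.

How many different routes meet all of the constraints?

19

A right/down-only route from 1 to 24 makes exactly 3 down-moves and 5 right-moves in some order.
With no other constraints that would be C(8,3) = 56 routes.
Subtract routes through each blocked cell (inclusion–exclusion for overlaps): − through 9: 30 − through 21: 10 + through 9&21: 3 → 19.
That gives 19 routes.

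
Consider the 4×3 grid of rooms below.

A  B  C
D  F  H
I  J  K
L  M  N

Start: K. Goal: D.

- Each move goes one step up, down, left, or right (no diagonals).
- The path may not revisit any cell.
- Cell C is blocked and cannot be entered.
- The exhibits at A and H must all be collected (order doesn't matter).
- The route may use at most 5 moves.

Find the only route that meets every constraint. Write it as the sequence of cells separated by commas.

K, H, F, B, A, D

The 5-move cap with required stops at A, H leaves no slack for detours.
Route from K: up 1 to H, left 1 to F, up 1 to B, left 1 to A, down 1 to D — 5 moves in all.
Check: all required cells visited; 5 ≤ 5 moves.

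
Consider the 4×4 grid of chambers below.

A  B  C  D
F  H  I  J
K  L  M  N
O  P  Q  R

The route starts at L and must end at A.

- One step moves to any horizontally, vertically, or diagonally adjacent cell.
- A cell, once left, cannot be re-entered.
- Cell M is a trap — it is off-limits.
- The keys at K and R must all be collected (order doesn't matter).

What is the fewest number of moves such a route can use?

8

Any route passes through K and R in some order between L and A. Summing Chebyshev distances along each leg and taking the cheapest ordering (L → K → R → A) gives a lower bound of 1 + 3 + 3 = 7 moves.
The shortest route satisfying every rule uses 8 moves: L → I → N → R → Q → P → K → F → A.
The no-revisit rule (legs can't share cells) pushes the minimum above the 7-move bound; an exhaustive check rules out every length from 7 to 7, leaving 8 as the minimum.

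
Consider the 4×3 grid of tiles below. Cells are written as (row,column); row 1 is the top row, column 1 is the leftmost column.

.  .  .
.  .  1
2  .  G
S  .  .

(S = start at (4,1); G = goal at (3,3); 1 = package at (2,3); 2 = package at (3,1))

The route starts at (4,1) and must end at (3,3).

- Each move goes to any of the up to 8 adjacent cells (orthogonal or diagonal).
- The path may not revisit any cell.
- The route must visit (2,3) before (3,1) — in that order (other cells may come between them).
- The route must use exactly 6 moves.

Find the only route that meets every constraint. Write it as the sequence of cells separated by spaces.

The waypoints must appear in the order (2,3), (3,1), with no cell reused.
Route from (4,1): 2× up-right (reaching (2,3)), left to (2,2), down-left to (3,1), down-right to (4,2), up-right to (3,3) — 6 moves in all.
Check: order respected (1 at step 2, 2 at step 4); 6 moves as required.

(4,1) (3,2) (2,3) (2,2) (3,1) (4,2) (3,3)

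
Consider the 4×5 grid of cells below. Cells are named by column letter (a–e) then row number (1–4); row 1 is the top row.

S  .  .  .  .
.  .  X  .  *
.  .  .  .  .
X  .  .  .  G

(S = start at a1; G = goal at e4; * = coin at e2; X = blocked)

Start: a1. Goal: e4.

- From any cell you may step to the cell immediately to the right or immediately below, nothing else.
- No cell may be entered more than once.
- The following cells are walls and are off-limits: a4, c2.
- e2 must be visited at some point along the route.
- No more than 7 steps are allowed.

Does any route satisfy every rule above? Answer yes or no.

yes

One route that works: a1 → b1 → c1 → d1 → d2 → e2 → e3 → e4.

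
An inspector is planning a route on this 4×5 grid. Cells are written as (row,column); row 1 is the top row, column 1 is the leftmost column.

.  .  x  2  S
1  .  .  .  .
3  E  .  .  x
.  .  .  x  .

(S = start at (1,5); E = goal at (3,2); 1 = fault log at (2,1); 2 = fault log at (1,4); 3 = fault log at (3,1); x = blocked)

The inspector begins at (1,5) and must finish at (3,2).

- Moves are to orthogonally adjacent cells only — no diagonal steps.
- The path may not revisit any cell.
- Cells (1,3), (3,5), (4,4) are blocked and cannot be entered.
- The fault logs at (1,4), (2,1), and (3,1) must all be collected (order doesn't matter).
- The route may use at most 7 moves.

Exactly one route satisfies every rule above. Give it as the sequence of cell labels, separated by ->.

The 7-move cap with required stops at (1,4), (2,1), (3,1) leaves no slack for detours.
Route from (1,5): left 1 to (1,4), down 1 to (2,4), left 3 to (2,1), down 1 to (3,1), right 1 to (3,2) — 7 moves in all.
Check: all required cells visited; 7 ≤ 7 moves.

(1,5) -> (1,4) -> (2,4) -> (2,3) -> (2,2) -> (2,1) -> (3,1) -> (3,2)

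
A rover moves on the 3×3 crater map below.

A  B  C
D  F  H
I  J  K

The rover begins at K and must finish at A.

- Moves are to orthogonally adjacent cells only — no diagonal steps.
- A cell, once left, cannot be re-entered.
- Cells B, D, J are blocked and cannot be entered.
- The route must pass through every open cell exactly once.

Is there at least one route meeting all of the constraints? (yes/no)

no

Cell C has only one open neighbour but is neither the start nor the goal, so a Hamiltonian route would have to both enter and leave it through the same neighbour — impossible without revisiting.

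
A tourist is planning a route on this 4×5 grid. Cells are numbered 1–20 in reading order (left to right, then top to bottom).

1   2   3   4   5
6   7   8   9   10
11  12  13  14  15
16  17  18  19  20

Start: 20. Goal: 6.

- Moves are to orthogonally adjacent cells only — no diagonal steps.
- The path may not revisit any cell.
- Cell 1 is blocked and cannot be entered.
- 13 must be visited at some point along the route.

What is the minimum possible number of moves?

6

Any route passes through 13 somewhere between 20 and 6. Summing Manhattan distances along the two legs (20 → 13 → 6) gives a lower bound of 3 + 3 = 6 moves.
A route of 6 moves achieves this: 20 → 15 → 14 → 13 → 8 → 7 → 6.
Since 6 matches the lower bound, it is optimal.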